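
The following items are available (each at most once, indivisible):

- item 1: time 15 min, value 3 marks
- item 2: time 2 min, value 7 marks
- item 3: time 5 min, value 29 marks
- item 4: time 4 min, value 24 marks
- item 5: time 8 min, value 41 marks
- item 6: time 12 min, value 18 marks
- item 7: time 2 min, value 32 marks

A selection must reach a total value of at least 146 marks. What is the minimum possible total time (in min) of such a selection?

Subsets with value ≥ 146, sorted by total time:
- item 2+item 3+item 4+item 5+item 6+item 7: time 33, value 151
- item 1+item 3+item 4+item 5+item 6+item 7: time 46, value 147
- item 1+item 2+item 3+item 4+item 5+item 6+item 7: time 48, value 154
Minimum time: 33 min.

33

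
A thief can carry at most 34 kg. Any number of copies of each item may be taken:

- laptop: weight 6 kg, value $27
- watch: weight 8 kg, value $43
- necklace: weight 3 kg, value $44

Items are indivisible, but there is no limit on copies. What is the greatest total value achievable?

Best value-per-unit is necklace at 44/3, and filling with it alone uses weight 11×3=33. No mix of the others beats 11×44 = 484.

$484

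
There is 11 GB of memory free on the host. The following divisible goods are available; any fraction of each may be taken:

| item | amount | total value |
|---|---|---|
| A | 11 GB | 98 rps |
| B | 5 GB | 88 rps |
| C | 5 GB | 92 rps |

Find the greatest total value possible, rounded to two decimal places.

188.91

Take in order of value per unit:
- C (92/5 per unit): all 5 → value 92, running total 92.00
- B (88/5 per unit): all 5 → value 88, running total 180.00
- A (98/11 per unit): 1 of 11 → value 1×98/11 = 8.9091, running total 188.91
Total 188.91.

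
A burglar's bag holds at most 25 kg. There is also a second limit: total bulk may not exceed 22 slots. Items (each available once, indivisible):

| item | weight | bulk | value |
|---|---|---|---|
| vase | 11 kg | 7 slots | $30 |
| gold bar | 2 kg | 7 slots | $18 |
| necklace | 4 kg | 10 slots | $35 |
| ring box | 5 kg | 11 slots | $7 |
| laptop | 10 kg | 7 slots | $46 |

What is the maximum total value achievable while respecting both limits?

Feasible sets respecting both limits:
- vase+gold bar+laptop: weight 23, bulk 21, value 94
- necklace+laptop: weight 14, bulk 17, value 81
- vase+laptop: weight 21, bulk 14, value 76
- vase+necklace: weight 15, bulk 17, value 65
Best: $94.

$94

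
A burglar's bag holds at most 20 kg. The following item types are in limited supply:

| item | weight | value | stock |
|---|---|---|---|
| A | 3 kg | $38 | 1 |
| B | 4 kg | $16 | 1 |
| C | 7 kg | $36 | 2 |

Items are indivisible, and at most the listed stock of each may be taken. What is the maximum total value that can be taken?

$110

Best selections within weight 20 and stock limits:
- 1×A + 2×C: weight 17, value 110
- 1×A + 1×B + 1×C: weight 14, value 90
- 1×B + 2×C: weight 18, value 88
- 1×A + 1×C: weight 10, value 74
Best: $110.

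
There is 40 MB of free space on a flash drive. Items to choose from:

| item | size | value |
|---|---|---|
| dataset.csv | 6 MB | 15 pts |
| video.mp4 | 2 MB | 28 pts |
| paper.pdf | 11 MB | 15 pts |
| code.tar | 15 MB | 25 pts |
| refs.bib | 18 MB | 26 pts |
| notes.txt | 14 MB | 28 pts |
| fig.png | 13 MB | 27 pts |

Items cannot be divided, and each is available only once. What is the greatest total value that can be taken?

98 pts

Check high-value combinations within 40 MB:
- dataset.csv+video.mp4+notes.txt+fig.png: size 6+2+14+13=35, value 15+28+28+27=98
- video.mp4+paper.pdf+notes.txt+fig.png: size 2+11+14+13=40, value 28+15+28+27=98
- dataset.csv+video.mp4+refs.bib+notes.txt: size 6+2+18+14=40, value 15+28+26+28=97
- dataset.csv+video.mp4+code.tar+notes.txt: size 6+2+15+14=37, value 15+28+25+28=96
- dataset.csv+video.mp4+refs.bib+fig.png: size 6+2+18+13=39, value 15+28+26+27=96
Best: 98 pts.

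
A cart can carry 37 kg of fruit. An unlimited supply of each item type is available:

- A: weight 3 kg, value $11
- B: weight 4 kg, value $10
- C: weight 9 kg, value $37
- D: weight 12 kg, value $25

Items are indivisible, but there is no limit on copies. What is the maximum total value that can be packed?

Best value-per-unit is C at 37/9, and filling with it alone uses weight 4×9=36. No mix of the others beats 4×37 = 148.

$148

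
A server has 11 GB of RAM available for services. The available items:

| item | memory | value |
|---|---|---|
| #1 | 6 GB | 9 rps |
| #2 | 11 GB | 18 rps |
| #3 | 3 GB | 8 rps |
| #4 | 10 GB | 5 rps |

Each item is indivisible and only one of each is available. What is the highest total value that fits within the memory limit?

18 rps

Check high-value combinations within 11 GB:
- #2: memory 11, value 18
- #1+#3: memory 6+3=9, value 9+8=17
- #1: memory 6, value 9
- #3: memory 3, value 8
- #4: memory 10, value 5
Best: 18 rps.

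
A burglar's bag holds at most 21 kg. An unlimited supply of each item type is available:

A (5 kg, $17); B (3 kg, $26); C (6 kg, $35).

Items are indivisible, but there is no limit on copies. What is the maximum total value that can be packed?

$182

Best value-per-unit is B at 26/3, and filling with it alone uses weight 7×3=21. No mix of the others beats 7×26 = 182.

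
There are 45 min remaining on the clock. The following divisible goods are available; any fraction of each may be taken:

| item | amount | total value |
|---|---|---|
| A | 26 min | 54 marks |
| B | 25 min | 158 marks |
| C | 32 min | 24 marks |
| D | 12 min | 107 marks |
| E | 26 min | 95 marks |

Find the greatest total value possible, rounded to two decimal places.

Take in order of value per unit:
- D (107/12 per unit): all 12 → value 107, running total 107.00
- B (158/25 per unit): all 25 → value 158, running total 265.00
- E (95/26 per unit): 8 of 26 → value 8×95/26 = 29.2308, running total 294.23
Total 294.23.

294.23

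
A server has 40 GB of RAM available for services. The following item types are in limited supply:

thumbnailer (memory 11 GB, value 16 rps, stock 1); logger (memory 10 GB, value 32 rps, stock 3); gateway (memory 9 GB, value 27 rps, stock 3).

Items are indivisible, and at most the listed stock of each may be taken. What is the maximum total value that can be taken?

Best selections within memory 40 and stock limits:
- 3×logger + 1×gateway: memory 39, value 123
- 2×logger + 2×gateway: memory 38, value 118
- 1×logger + 3×gateway: memory 37, value 113
Best: 123 rps.

123 rps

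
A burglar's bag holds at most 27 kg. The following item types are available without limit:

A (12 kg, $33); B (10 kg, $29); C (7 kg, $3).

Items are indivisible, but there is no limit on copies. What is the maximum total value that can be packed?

$66

Best value-per-unit is B at 29/10; filling with it alone gives 2×29 = 58.
Optimal mix: 2×A → weight 24, value 66.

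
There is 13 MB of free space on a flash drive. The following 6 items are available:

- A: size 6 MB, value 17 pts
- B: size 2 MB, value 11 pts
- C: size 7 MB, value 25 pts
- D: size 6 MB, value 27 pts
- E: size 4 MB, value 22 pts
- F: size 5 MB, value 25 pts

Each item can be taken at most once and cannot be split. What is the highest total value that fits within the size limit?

63 pts

Check high-value combinations within 13 MB:
- B+D+F: size 2+6+5=13, value 11+27+25=63
- B+D+E: size 2+6+4=12, value 11+27+22=60
- B+E+F: size 2+4+5=11, value 11+22+25=58
Best: 63 pts.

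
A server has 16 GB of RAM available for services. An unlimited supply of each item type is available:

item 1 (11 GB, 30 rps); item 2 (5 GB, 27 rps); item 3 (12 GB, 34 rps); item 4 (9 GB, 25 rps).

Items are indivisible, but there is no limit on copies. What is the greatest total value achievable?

Best value-per-unit is item 2 at 27/5, and filling with it alone uses memory 3×5=15. No mix of the others beats 3×27 = 81.

81 rps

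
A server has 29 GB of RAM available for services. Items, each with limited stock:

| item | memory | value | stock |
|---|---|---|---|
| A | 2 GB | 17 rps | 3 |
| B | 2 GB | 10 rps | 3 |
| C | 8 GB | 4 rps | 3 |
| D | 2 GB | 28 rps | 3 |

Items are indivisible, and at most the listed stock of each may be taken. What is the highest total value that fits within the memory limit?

Top feasible selections:
- 3×A + 3×B + 1×C + 3×D: memory 26, value 169
- 3×A + 3×B + 3×D: memory 18, value 165
- 3×A + 2×B + 1×C + 3×D: memory 24, value 159
Best: 169 rps.

169 rps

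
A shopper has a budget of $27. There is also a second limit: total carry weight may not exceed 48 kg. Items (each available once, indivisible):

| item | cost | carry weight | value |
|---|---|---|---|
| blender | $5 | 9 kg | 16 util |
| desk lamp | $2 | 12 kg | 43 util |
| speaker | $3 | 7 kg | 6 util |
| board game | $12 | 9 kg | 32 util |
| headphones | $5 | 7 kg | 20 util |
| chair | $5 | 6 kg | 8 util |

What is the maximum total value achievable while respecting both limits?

Feasible sets respecting both limits:
- blender+desk lamp+speaker+board game+headphones: cost 27, carry weight 44, value 117
- blender+desk lamp+board game+headphones: cost 24, carry weight 37, value 111
- desk lamp+speaker+board game+headphones+chair: cost 27, carry weight 41, value 109
- blender+desk lamp+speaker+board game+chair: cost 27, carry weight 43, value 105
Best: 117 util.

117 util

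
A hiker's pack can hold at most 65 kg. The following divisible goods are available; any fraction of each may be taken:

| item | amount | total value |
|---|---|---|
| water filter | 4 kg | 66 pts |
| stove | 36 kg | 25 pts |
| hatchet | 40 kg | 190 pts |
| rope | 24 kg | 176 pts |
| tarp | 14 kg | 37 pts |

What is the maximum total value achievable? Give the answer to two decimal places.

Take in order of value per unit:
- water filter (66/4 per unit): all 4 → value 66, running total 66.00
- rope (176/24 per unit): all 24 → value 176, running total 242.00
- hatchet (190/40 per unit): 37 of 40 → value 37×190/40 = 175.7500, running total 417.75
Total 417.75.

417.75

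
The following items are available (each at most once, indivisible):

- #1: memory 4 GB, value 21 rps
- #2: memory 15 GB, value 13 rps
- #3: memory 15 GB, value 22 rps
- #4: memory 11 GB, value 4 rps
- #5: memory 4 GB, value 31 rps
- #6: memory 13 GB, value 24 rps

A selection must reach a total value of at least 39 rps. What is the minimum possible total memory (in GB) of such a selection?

8

Subsets with value ≥ 39, sorted by total memory:
- #1+#5: memory 8, value 52
- #5+#6: memory 17, value 55
- #1+#6: memory 17, value 45
- #1+#4+#5: memory 19, value 56
Minimum memory: 8 GB.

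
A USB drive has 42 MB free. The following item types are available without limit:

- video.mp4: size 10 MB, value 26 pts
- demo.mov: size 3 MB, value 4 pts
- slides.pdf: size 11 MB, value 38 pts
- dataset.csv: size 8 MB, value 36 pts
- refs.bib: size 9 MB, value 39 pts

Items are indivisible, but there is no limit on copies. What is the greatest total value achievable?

186 pts

Best value-per-unit is dataset.csv at 36/8; filling with it alone gives 5×36 = 180.
Optimal mix: 3×dataset.csv + 2×refs.bib → size 42, value 186.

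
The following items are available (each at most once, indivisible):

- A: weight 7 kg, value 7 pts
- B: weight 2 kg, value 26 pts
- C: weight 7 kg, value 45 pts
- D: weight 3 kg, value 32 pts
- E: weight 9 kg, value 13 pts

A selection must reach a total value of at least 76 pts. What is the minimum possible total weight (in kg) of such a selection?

Subsets with value ≥ 76, sorted by total weight:
- C+D: weight 10, value 77
- B+C+D: weight 12, value 103
- A+B+C: weight 16, value 78
- A+C+D: weight 17, value 84
Minimum weight: 10 kg.

10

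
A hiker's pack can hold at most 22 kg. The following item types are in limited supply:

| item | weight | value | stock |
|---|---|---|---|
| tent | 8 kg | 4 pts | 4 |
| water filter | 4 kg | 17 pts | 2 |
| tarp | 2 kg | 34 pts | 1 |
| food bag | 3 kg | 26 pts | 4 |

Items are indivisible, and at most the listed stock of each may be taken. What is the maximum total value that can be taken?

Top feasible selections:
- 2×water filter + 1×tarp + 4×food bag: weight 22, value 172
- 1×water filter + 1×tarp + 4×food bag: weight 18, value 155
- 2×water filter + 1×tarp + 3×food bag: weight 19, value 146
Best: 172 pts.

172 pts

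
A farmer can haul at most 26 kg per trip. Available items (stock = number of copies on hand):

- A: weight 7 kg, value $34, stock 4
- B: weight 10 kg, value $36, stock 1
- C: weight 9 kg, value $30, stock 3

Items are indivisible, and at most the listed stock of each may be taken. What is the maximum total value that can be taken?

Top feasible selections:
- 2×A + 1×B: weight 24, value 104
- 3×A: weight 21, value 102
Best: $104.

$104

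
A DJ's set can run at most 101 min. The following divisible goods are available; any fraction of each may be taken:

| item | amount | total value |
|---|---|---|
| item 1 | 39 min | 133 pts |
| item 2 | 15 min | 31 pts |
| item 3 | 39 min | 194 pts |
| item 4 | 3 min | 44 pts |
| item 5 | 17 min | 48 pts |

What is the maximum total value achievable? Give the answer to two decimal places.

425.20

Take in order of value per unit:
- item 4 (44/3 per unit): all 3 → value 44, running total 44.00
- item 3 (194/39 per unit): all 39 → value 194, running total 238.00
- item 1 (133/39 per unit): all 39 → value 133, running total 371.00
- item 5 (48/17 per unit): all 17 → value 48, running total 419.00
- item 2 (31/15 per unit): 3 of 15 → value 3×31/15 = 6.2000, running total 425.20
Total 425.20.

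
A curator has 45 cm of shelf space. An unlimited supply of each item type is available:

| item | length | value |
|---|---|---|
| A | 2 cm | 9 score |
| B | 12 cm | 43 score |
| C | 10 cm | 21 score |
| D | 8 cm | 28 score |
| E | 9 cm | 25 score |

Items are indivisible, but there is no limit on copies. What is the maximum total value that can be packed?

198 score

Best value-per-unit is A at 9/2, and filling with it alone uses length 22×2=44. No mix of the others beats 22×9 = 198.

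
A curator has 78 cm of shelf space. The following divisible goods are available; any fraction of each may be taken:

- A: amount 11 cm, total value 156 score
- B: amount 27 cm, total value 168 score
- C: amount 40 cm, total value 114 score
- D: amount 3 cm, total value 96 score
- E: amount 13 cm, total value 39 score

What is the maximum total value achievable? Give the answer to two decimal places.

527.40

Take in order of value per unit:
- D (96/3 per unit): all 3 → value 96, running total 96.00
- A (156/11 per unit): all 11 → value 156, running total 252.00
- B (168/27 per unit): all 27 → value 168, running total 420.00
- E (39/13 per unit): all 13 → value 39, running total 459.00
- C (114/40 per unit): 24 of 40 → value 24×114/40 = 68.4000, running total 527.40
Total 527.40.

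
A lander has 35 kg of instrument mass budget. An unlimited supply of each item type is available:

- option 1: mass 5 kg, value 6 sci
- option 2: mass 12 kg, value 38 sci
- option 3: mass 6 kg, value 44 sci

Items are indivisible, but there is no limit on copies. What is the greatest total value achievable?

Best value-per-unit is option 3 at 44/6; filling with it alone gives 5×44 = 220.
Optimal mix: 1×option 1 + 5×option 3 → mass 35, value 226.

226 sci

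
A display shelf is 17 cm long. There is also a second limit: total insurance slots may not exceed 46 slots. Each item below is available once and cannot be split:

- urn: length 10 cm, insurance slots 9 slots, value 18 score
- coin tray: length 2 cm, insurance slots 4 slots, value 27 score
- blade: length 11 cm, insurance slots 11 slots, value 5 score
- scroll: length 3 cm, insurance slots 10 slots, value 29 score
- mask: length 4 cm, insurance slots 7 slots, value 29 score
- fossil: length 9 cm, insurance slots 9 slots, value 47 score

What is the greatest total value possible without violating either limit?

105 score

Feasible sets respecting both limits:
- scroll+mask+fossil: length 16, insurance slots 26, value 105
- coin tray+scroll+fossil: length 14, insurance slots 23, value 103
- coin tray+mask+fossil: length 15, insurance slots 20, value 103
Best: 105 score.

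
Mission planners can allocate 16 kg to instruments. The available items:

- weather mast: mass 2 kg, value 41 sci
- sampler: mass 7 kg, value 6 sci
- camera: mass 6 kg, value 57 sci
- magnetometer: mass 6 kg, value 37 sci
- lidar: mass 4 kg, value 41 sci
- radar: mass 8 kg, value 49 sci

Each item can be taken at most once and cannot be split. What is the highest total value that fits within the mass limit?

147 sci

This is a 0/1 knapsack; check combinations near the capacity.
- weather mast+camera+radar: mass 2+6+8=16, value 41+57+49=147
- weather mast+camera+lidar: mass 2+6+4=12, value 41+57+41=139
- weather mast+camera+magnetometer: mass 2+6+6=14, value 41+57+37=135
Best: 147 sci.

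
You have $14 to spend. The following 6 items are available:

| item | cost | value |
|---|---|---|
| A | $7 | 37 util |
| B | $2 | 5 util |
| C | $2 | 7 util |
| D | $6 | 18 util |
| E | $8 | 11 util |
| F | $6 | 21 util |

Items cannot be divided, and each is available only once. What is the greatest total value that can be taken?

58 util

Check high-value combinations within $14:
- A+F: cost 7+6=13, value 37+21=58
- A+D: cost 7+6=13, value 37+18=55
- A+B+C: cost 7+2+2=11, value 37+5+7=49
Best: 58 util.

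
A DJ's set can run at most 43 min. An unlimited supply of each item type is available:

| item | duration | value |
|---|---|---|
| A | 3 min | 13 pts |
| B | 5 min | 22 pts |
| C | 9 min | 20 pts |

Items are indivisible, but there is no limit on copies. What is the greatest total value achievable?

Best value-per-unit is B at 22/5; filling with it alone gives 8×22 = 176.
Optimal mix: 1×A + 8×B → duration 43, value 189.

189 pts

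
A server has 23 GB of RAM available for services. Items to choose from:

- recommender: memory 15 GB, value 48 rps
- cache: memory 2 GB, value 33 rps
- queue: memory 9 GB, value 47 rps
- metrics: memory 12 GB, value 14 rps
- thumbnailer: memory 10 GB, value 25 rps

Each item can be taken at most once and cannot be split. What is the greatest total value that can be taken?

Check high-value combinations within 23 GB:
- cache+queue+thumbnailer: memory 2+9+10=21, value 33+47+25=105
- cache+queue+metrics: memory 2+9+12=23, value 33+47+14=94
- recommender+cache: memory 15+2=17, value 48+33=81
- cache+queue: memory 2+9=11, value 33+47=80
- queue+thumbnailer: memory 9+10=19, value 47+25=72
Best: 105 rps.

105 rps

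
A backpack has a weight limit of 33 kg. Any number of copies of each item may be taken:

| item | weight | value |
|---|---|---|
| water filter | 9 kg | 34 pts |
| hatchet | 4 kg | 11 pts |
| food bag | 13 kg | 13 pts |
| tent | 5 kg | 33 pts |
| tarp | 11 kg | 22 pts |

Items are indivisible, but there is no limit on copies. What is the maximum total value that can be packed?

Best value-per-unit is tent at 33/5, and filling with it alone uses weight 6×5=30. No mix of the others beats 6×33 = 198.

198 pts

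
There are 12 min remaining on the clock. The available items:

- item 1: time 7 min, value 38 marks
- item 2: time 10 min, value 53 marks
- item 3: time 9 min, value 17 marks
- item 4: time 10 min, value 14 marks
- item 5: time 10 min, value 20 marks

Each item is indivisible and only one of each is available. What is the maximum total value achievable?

This is a 0/1 knapsack; check combinations near the capacity.
- item 2: time 10, value 53
- item 1: time 7, value 38
- item 5: time 10, value 20
- item 3: time 9, value 17
Best: 53 marks.

53 marks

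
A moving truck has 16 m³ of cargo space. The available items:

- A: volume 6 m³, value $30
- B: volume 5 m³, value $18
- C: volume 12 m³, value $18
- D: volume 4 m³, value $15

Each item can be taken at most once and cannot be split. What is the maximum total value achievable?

$63

Check high-value combinations within 16 m³:
- A+B+D: volume 6+5+4=15, value 30+18+15=63
- A+B: volume 6+5=11, value 30+18=48
- A+D: volume 6+4=10, value 30+15=45
Best: $63.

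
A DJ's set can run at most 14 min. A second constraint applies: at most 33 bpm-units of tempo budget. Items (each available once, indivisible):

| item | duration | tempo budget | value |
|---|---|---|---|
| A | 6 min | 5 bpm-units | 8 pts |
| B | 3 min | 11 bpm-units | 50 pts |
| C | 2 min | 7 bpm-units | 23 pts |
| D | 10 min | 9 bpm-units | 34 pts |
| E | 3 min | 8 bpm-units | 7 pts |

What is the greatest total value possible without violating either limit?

Feasible sets respecting both limits:
- A+B+C+E: duration 14, tempo budget 31, value 88
- B+D: duration 13, tempo budget 20, value 84
- A+B+C: duration 11, tempo budget 23, value 81
- B+C+E: duration 8, tempo budget 26, value 80
Best: 88 pts.

88 pts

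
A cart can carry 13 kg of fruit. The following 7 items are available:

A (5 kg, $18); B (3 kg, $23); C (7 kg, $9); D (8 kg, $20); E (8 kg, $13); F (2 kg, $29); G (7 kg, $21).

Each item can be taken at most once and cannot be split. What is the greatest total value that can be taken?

Check high-value combinations within 13 kg:
- B+F+G: weight 3+2+7=12, value 23+29+21=73
- B+D+F: weight 3+8+2=13, value 23+20+29=72
- A+B+F: weight 5+3+2=10, value 18+23+29=70
Best: $73.

$73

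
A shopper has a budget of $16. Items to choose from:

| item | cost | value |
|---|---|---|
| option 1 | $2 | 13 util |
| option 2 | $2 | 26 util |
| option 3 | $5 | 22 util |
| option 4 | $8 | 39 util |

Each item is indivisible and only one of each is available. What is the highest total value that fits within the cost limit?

87 util

Check high-value combinations within $16:
- option 2+option 3+option 4: cost 2+5+8=15, value 26+22+39=87
- option 1+option 2+option 4: cost 2+2+8=12, value 13+26+39=78
- option 1+option 3+option 4: cost 2+5+8=15, value 13+22+39=74
- option 2+option 4: cost 2+8=10, value 26+39=65
Best: 87 util.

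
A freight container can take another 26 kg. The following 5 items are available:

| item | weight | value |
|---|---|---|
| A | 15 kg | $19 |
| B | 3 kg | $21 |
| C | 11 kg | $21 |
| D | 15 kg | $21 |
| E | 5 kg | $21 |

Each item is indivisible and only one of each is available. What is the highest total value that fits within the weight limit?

$63

Check high-value combinations within 26 kg:
- B+C+E: weight 3+11+5=19, value 21+21+21=63
- B+D+E: weight 3+15+5=23, value 21+21+21=63
- A+B+E: weight 15+3+5=23, value 19+21+21=61
- B+E: weight 3+5=8, value 21+21=42
- B+C: weight 3+11=14, value 21+21=42
Best: $63.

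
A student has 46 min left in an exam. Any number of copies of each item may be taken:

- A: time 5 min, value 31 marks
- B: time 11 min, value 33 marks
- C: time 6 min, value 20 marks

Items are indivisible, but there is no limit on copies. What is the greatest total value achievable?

Best value-per-unit is A at 31/5, and filling with it alone uses time 9×5=45. No mix of the others beats 9×31 = 279.

279 marks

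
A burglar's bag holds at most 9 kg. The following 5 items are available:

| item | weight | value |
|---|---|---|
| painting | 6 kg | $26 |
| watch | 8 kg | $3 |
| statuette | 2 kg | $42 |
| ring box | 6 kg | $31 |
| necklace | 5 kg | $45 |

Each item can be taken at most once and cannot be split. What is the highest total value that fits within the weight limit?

This is a 0/1 knapsack; check combinations near the capacity.
- statuette+necklace: weight 2+5=7, value 42+45=87
- statuette+ring box: weight 2+6=8, value 42+31=73
- painting+statuette: weight 6+2=8, value 26+42=68
Best: $87.

$87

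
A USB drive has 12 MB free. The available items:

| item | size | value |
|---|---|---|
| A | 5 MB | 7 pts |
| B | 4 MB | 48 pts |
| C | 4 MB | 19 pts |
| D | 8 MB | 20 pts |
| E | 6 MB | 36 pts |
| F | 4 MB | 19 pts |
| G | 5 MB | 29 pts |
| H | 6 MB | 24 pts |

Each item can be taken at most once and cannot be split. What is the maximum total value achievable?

Check high-value combinations within 12 MB:
- B+C+F: size 4+4+4=12, value 48+19+19=86
- B+E: size 4+6=10, value 48+36=84
- B+G: size 4+5=9, value 48+29=77
Best: 86 pts.

86 pts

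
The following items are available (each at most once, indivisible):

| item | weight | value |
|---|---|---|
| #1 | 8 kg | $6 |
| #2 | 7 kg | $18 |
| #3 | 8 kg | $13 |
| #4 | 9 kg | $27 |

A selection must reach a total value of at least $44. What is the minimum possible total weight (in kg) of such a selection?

16

Subsets with value ≥ 44, sorted by total weight:
- #2+#4: weight 16, value 45
- #2+#3+#4: weight 24, value 58
- #1+#2+#4: weight 24, value 51
- #1+#3+#4: weight 25, value 46
Minimum weight: 16 kg.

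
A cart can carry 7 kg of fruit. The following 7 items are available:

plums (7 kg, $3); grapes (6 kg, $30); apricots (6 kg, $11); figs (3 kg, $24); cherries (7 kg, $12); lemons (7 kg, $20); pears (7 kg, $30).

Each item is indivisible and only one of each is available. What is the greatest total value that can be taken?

Check high-value combinations within 7 kg:
- grapes: weight 6, value 30
- pears: weight 7, value 30
- figs: weight 3, value 24
- lemons: weight 7, value 20
Best: $30.

$30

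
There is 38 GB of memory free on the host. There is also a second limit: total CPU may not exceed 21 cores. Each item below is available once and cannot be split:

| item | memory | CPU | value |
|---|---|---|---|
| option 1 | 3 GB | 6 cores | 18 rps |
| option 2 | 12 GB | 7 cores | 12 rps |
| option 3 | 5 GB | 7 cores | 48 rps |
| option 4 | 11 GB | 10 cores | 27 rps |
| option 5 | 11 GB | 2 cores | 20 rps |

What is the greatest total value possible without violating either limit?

Feasible sets respecting both limits:
- option 3+option 4+option 5: memory 27, CPU 19, value 95
- option 1+option 3+option 5: memory 19, CPU 15, value 86
- option 2+option 3+option 5: memory 28, CPU 16, value 80
- option 1+option 2+option 3: memory 20, CPU 20, value 78
Best: 95 rps.

95 rps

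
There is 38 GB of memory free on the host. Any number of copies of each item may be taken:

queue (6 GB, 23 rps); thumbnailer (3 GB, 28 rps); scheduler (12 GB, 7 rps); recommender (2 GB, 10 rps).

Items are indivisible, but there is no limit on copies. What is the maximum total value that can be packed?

Best value-per-unit is thumbnailer at 28/3; filling with it alone gives 12×28 = 336.
Optimal mix: 12×thumbnailer + 1×recommender → memory 38, value 346.

346 rps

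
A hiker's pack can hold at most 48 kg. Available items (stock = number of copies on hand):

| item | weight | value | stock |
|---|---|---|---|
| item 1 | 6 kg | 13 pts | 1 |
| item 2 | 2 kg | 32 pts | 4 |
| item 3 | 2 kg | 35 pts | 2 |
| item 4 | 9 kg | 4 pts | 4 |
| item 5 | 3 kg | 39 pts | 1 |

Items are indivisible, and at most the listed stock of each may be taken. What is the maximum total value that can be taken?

Best selections within weight 48 and stock limits:
- 1×item 1 + 4×item 2 + 2×item 3 + 3×item 4 + 1×item 5: weight 48, value 262
- 1×item 1 + 4×item 2 + 2×item 3 + 2×item 4 + 1×item 5: weight 39, value 258
- 1×item 1 + 4×item 2 + 2×item 3 + 1×item 4 + 1×item 5: weight 30, value 254
- 1×item 1 + 4×item 2 + 2×item 3 + 1×item 5: weight 21, value 250
Best: 262 pts.

262 pts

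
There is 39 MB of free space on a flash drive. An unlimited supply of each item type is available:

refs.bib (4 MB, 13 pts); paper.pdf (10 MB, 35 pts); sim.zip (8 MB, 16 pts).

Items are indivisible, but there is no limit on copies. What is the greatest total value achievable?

Best value-per-unit is paper.pdf at 35/10; filling with it alone gives 3×35 = 105.
Optimal mix: 2×refs.bib + 3×paper.pdf → size 38, value 131.

131 pts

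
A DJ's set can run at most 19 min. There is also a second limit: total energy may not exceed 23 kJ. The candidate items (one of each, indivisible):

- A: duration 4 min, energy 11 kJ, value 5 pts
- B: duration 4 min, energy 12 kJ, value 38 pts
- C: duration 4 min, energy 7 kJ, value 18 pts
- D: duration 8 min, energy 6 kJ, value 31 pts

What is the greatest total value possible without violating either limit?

69 pts

Feasible sets respecting both limits:
- B+D: duration 12, energy 18, value 69
- B+C: duration 8, energy 19, value 56
- C+D: duration 12, energy 13, value 49
Best: 69 pts.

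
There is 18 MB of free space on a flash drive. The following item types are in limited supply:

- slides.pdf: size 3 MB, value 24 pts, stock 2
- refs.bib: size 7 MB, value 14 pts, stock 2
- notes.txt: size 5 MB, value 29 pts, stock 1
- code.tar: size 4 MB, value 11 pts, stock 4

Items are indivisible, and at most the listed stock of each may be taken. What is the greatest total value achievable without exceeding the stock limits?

91 pts

Best selections within size 18 and stock limits:
- 2×slides.pdf + 1×refs.bib + 1×notes.txt: size 18, value 91
- 2×slides.pdf + 1×notes.txt + 1×code.tar: size 15, value 88
- 2×slides.pdf + 3×code.tar: size 18, value 81
Best: 91 pts.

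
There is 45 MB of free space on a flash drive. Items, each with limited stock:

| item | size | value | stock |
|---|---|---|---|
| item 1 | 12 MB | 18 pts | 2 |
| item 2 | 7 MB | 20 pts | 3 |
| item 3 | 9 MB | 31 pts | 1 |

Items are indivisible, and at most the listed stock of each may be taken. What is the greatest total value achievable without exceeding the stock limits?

109 pts

Top feasible selections:
- 1×item 1 + 3×item 2 + 1×item 3: size 42, value 109
- 2×item 1 + 3×item 2: size 45, value 96
- 3×item 2 + 1×item 3: size 30, value 91
- 1×item 1 + 2×item 2 + 1×item 3: size 35, value 89
Best: 109 pts.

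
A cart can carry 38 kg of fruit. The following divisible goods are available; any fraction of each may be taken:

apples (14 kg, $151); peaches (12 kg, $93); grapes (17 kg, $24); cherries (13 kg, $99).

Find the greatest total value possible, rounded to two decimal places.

335.38

Take in order of value per unit:
- apples (151/14 per unit): all 14 → value 151, running total 151.00
- peaches (93/12 per unit): all 12 → value 93, running total 244.00
- cherries (99/13 per unit): 12 of 13 → value 12×99/13 = 91.3846, running total 335.38
Total 335.38.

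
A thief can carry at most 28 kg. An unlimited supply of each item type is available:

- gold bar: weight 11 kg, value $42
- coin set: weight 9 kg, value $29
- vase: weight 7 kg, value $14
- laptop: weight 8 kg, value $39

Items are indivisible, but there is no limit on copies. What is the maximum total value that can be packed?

Best value-per-unit is laptop at 39/8; filling with it alone gives 3×39 = 117.
Optimal mix: 1×gold bar + 2×laptop → weight 27, value 120.

$120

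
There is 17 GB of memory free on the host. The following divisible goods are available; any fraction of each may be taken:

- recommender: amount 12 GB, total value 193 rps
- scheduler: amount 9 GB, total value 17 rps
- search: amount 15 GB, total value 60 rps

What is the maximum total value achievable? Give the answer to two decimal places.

Take in order of value per unit:
- recommender (193/12 per unit): all 12 → value 193, running total 193.00
- search (60/15 per unit): 5 of 15 → value 5×60/15 = 20.0000, running total 213.00
Total 213.00.

213.00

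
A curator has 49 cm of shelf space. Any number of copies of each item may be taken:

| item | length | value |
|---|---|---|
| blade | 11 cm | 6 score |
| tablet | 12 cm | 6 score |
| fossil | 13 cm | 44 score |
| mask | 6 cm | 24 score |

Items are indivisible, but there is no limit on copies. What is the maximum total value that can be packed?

Best value-per-unit is mask at 24/6, and filling with it alone uses length 8×6=48. No mix of the others beats 8×24 = 192.

192 score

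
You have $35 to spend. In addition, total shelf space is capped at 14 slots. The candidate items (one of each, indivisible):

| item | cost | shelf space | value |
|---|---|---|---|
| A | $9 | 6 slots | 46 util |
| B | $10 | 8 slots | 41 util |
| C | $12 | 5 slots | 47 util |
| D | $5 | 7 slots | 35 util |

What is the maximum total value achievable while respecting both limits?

Feasible sets respecting both limits:
- A+C: cost 21, shelf space 11, value 93
- B+C: cost 22, shelf space 13, value 88
- A+B: cost 19, shelf space 14, value 87
- C+D: cost 17, shelf space 12, value 82
Best: 93 util.

93 util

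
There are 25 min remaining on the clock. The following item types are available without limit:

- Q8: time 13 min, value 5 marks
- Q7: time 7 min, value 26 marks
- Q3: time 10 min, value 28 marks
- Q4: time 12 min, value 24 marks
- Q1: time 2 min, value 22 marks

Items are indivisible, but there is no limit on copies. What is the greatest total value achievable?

264 marks

Best value-per-unit is Q1 at 22/2, and filling with it alone uses time 12×2=24. No mix of the others beats 12×22 = 264.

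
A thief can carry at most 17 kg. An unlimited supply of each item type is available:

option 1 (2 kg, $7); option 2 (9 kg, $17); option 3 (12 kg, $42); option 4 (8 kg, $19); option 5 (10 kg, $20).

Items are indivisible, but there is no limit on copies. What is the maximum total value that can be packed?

$56

Best value-per-unit is option 1 at 7/2, and filling with it alone uses weight 8×2=16. No mix of the others beats 8×7 = 56.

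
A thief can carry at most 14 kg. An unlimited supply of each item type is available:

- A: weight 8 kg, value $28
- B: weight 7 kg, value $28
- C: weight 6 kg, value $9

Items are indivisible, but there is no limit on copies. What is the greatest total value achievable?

Best value-per-unit is B at 28/7, and filling with it alone uses weight 2×7=14. No mix of the others beats 2×28 = 56.

$56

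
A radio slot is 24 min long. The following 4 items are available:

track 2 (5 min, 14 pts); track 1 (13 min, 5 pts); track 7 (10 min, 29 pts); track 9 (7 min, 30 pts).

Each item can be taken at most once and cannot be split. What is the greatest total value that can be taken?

73 pts

Check high-value combinations within 24 min:
- track 2+track 7+track 9: duration 5+10+7=22, value 14+29+30=73
- track 7+track 9: duration 10+7=17, value 29+30=59
- track 2+track 9: duration 5+7=12, value 14+30=44
- track 2+track 7: duration 5+10=15, value 14+29=43
- track 1+track 9: duration 13+7=20, value 5+30=35
Best: 73 pts.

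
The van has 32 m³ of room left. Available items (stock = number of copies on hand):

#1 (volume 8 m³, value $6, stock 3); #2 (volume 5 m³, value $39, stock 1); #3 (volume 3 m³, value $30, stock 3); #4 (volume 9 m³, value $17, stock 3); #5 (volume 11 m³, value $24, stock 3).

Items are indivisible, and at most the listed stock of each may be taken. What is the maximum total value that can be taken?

Top feasible selections:
- 1×#2 + 3×#3 + 2×#4: volume 32, value 163
- 1×#2 + 3×#3 + 1×#5: volume 25, value 153
- 1×#1 + 1×#2 + 3×#3 + 1×#4: volume 31, value 152
- 1×#2 + 3×#3 + 1×#4: volume 23, value 146
Best: $163.

$163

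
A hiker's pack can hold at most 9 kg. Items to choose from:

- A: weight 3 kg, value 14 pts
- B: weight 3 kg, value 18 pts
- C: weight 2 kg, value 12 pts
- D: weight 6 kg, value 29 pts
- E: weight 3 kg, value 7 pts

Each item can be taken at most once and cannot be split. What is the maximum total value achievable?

47 pts

This is a 0/1 knapsack; check combinations near the capacity.
- B+D: weight 3+6=9, value 18+29=47
- A+B+C: weight 3+3+2=8, value 14+18+12=44
- A+D: weight 3+6=9, value 14+29=43
- C+D: weight 2+6=8, value 12+29=41
- A+B+E: weight 3+3+3=9, value 14+18+7=39
Best: 47 pts.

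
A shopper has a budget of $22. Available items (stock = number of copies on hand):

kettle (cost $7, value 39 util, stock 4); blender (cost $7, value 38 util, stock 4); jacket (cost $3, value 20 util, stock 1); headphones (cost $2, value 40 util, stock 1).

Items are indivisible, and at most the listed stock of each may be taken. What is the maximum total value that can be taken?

138 util

Best selections within cost 22 and stock limits:
- 2×kettle + 1×jacket + 1×headphones: cost 19, value 138
- 1×kettle + 1×blender + 1×jacket + 1×headphones: cost 19, value 137
- 2×blender + 1×jacket + 1×headphones: cost 19, value 136
- 2×kettle + 1×headphones: cost 16, value 118
Best: 138 util.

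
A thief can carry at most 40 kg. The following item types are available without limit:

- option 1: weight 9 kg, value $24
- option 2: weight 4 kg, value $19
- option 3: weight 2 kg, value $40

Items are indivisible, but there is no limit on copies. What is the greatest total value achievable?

Best value-per-unit is option 3 at 40/2, and filling with it alone uses weight 20×2=40. No mix of the others beats 20×40 = 800.

$800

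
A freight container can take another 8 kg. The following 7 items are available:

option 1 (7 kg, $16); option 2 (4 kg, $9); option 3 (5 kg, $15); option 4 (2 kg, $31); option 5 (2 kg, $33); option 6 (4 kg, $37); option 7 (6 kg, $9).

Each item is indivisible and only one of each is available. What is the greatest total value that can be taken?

$101

Check high-value combinations within 8 kg:
- option 4+option 5+option 6: weight 2+2+4=8, value 31+33+37=101
- option 2+option 4+option 5: weight 4+2+2=8, value 9+31+33=73
- option 5+option 6: weight 2+4=6, value 33+37=70
Best: $101.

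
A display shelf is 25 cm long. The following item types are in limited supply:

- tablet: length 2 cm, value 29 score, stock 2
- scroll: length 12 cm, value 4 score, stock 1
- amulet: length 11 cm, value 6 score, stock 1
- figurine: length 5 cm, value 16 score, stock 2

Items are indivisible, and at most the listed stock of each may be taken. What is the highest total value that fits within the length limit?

Best selections within length 25 and stock limits:
- 2×tablet + 1×amulet + 2×figurine: length 25, value 96
- 2×tablet + 2×figurine: length 14, value 90
- 2×tablet + 1×amulet + 1×figurine: length 20, value 80
- 2×tablet + 1×scroll + 1×figurine: length 21, value 78
Best: 96 score.

96 score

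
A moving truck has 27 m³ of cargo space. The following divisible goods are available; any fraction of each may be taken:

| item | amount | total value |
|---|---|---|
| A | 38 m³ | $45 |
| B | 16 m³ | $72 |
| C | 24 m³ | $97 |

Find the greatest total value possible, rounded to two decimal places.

Take in order of value per unit:
- B (72/16 per unit): all 16 → value 72, running total 72.00
- C (97/24 per unit): 11 of 24 → value 11×97/24 = 44.4583, running total 116.46
Total 116.46.

116.46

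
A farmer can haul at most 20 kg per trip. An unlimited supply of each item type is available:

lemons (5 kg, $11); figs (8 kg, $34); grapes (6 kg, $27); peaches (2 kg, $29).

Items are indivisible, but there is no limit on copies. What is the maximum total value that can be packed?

Best value-per-unit is peaches at 29/2, and filling with it alone uses weight 10×2=20. No mix of the others beats 10×29 = 290.

$290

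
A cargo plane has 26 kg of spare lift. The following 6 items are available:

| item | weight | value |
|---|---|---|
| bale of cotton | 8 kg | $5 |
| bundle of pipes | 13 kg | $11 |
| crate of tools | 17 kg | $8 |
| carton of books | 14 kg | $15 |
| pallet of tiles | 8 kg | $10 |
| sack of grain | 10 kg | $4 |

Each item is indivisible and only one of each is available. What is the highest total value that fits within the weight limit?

$25

Check high-value combinations within 26 kg:
- carton of books+pallet of tiles: weight 14+8=22, value 15+10=25
- bundle of pipes+pallet of tiles: weight 13+8=21, value 11+10=21
- bale of cotton+carton of books: weight 8+14=22, value 5+15=20
Best: $25.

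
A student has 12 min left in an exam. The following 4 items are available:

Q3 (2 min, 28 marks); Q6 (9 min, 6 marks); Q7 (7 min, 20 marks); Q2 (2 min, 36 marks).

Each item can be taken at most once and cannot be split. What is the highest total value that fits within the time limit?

84 marks

Check high-value combinations within 12 min:
- Q3+Q7+Q2: time 2+7+2=11, value 28+20+36=84
- Q3+Q2: time 2+2=4, value 28+36=64
- Q7+Q2: time 7+2=9, value 20+36=56
Best: 84 marks.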